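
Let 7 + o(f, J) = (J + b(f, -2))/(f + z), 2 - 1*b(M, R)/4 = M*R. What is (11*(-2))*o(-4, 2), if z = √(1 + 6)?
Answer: -550/9 - 484*√7/9 ≈ -203.39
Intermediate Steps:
b(M, R) = 8 - 4*M*R
z = √7 ≈ 2.6458
o(f, J) = -7 + (8 + J + 8*f)/(f + √7) (o(f, J) = -7 + (J + (8 - 4*f*(-2)))/(f + √7) = -7 + (J + (8 + 8*f))/(f + √7) = -7 + (8 + J + 8*f)/(f + √7))
(11*(-2))*o(-4, 2) = (11*(-2))*((8 + 2 - 4 - 7*√7)/(-4 + √7)) = -22*(6 - 7*√7)/(-4 + √7)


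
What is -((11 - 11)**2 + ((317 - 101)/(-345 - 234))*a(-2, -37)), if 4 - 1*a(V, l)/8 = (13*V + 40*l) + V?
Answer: 870912/193 ≈ 4512.5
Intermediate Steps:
a(V, l) = 32 - 320*l - 112*V (a(V, l) = 32 - 8*((13*V + 40*l) + V) = 32 - 8*(14*V + 40*l) = 32 + (-320*l - 112*V) = 32 - 320*l - 112*V)
-((11 - 11)**2 + ((317 - 101)/(-345 - 234))*a(-2, -37)) = -((11 - 11)**2 + ((317 - 101)/(-345 - 234))*(32 - 320*(-37) - 112*(-2))) = -(0**2 + (216/(-579))*(32 + 11840 + 224)) = -(0 + (216*(-1/579))*12096) = -(0 - 72/193*12096) = -(0 - 870912/193) = -1*(-870912/193) = 870912/193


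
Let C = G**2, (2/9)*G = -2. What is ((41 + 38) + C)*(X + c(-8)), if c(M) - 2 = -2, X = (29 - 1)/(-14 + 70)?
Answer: 80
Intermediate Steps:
G = -9 (G = (9/2)*(-2) = -9)
X = 1/2 (X = 28/56 = 28*(1/56) = 1/2 ≈ 0.50000)
C = 81 (C = (-9)**2 = 81)
c(M) = 0 (c(M) = 2 - 2 = 0)
((41 + 38) + C)*(X + c(-8)) = ((41 + 38) + 81)*(1/2 + 0) = (79 + 81)*(1/2) = 160*(1/2) = 80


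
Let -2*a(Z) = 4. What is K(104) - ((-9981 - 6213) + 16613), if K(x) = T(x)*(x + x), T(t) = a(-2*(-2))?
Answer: -835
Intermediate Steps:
a(Z) = -2 (a(Z) = -½*4 = -2)
T(t) = -2
K(x) = -4*x (K(x) = -2*(x + x) = -4*x)
K(104) - ((-9981 - 6213) + 16613) = -4*104 - ((-9981 - 6213) + 16613) = -416 - (-16194 + 16613) = -416 - 1*419 = -416 - 419 = -835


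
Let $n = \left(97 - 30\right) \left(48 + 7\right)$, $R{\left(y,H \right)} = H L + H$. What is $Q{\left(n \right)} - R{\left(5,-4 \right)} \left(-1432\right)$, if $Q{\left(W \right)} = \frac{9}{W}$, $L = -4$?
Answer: $\frac{63323049}{3685} \approx 17184.0$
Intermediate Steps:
$R{\left(y,H \right)} = - 3 H$ ($R{\left(y,H \right)} = H \left(-4\right) + H = - 4 H + H = - 3 H$)
$n = 3685$ ($n = 67 \cdot 55 = 3685$)
$Q{\left(n \right)} - R{\left(5,-4 \right)} \left(-1432\right) = \frac{9}{3685} - \left(-3\right) \left(-4\right) \left(-1432\right) = 9 \cdot \frac{1}{3685} - 12 \left(-1432\right) = \frac{9}{3685} - -17184 = \frac{9}{3685} + 17184 = \frac{63323049}{3685}$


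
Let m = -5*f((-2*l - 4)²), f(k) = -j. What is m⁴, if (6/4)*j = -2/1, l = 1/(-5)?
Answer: 160000/81 ≈ 1975.3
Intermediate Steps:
l = -⅕ ≈ -0.20000
j = -4/3 (j = 2*(-2/1)/3 = 2*(-2*1)/3 = (⅔)*(-2) = -4/3 ≈ -1.3333)
f(k) = 4/3 (f(k) = -1*(-4/3) = 4/3)
m = -20/3 (m = -5*4/3 = -20/3 ≈ -6.6667)
m⁴ = (-20/3)⁴ = 160000/81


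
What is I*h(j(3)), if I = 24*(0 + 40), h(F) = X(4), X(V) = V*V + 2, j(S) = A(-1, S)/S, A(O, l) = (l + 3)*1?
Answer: 17280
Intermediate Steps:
A(O, l) = 3 + l (A(O, l) = (3 + l)*1 = 3 + l)
j(S) = (3 + S)/S
X(V) = 2 + V**2 (X(V) = V**2 + 2 = 2 + V**2)
h(F) = 18 (h(F) = 2 + 4**2 = 2 + 16 = 18)
I = 960 (I = 24*40 = 960)
I*h(j(3)) = 960*18 = 17280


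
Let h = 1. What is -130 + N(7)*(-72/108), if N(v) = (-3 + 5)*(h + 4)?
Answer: -410/3 ≈ -136.67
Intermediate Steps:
N(v) = 10 (N(v) = (-3 + 5)*(1 + 4) = 2*5 = 10)
-130 + N(7)*(-72/108) = -130 + 10*(-72/108) = -130 + 10*(-72*1/108) = -130 + 10*(-⅔) = -130 - 20/3 = -410/3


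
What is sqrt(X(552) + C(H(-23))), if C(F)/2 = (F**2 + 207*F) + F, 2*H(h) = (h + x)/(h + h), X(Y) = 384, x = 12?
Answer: sqrt(3671410)/92 ≈ 20.827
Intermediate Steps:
H(h) = (12 + h)/(4*h) (H(h) = ((h + 12)/(h + h))/2 = ((12 + h)/((2*h)))/2 = ((12 + h)*(1/(2*h)))/2 = ((12 + h)/(2*h))/2 = (12 + h)/(4*h))
C(F) = 2*F**2 + 416*F (C(F) = 2*((F**2 + 207*F) + F) = 2*(F**2 + 208*F) = 2*F**2 + 416*F)
sqrt(X(552) + C(H(-23))) = sqrt(384 + 2*((1/4)*(12 - 23)/(-23))*(208 + (1/4)*(12 - 23)/(-23))) = sqrt(384 + 2*((1/4)*(-1/23)*(-11))*(208 + (1/4)*(-1/23)*(-11))) = sqrt(384 + 2*(11/92)*(208 + 11/92)) = sqrt(384 + 2*(11/92)*(19147/92)) = sqrt(384 + 210617/4232) = sqrt(1835705/4232) = sqrt(3671410)/92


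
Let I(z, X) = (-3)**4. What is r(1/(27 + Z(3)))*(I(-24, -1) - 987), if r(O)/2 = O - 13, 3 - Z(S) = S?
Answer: 211400/9 ≈ 23489.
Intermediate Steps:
I(z, X) = 81
Z(S) = 3 - S
r(O) = -26 + 2*O (r(O) = 2*(O - 13) = 2*(-13 + O) = -26 + 2*O)
r(1/(27 + Z(3)))*(I(-24, -1) - 987) = (-26 + 2/(27 + (3 - 1*3)))*(81 - 987) = (-26 + 2/(27 + (3 - 3)))*(-906) = (-26 + 2/(27 + 0))*(-906) = (-26 + 2/27)*(-906) = -700/27*(-906) = 211400/9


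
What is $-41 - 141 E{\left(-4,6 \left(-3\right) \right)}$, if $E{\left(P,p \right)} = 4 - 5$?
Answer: $100$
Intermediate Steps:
$E{\left(P,p \right)} = -1$
$-41 - 141 E{\left(-4,6 \left(-3\right) \right)} = -41 - -141 = -41 + 141 = 100$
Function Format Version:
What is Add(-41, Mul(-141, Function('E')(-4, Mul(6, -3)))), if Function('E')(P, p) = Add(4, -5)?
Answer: 100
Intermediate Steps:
Function('E')(P, p) = -1
Add(-41, Mul(-141, Function('E')(-4, Mul(6, -3)))) = Add(-41, Mul(-141, -1)) = Add(-41, 141) = 100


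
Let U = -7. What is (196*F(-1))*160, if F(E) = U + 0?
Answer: -219520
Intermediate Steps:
F(E) = -7 (F(E) = -7 + 0 = -7)
(196*F(-1))*160 = (196*(-7))*160 = -1372*160 = -219520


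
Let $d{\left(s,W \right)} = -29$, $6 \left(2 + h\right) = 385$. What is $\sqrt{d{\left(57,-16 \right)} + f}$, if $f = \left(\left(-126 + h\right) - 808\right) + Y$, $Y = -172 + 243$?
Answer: $\frac{i \sqrt{29874}}{6} \approx 28.807 i$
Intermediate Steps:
$h = \frac{373}{6}$ ($h = -2 + \frac{1}{6} \cdot 385 = -2 + \frac{385}{6} = \frac{373}{6} \approx 62.167$)
$Y = 71$
$f = - \frac{4805}{6}$ ($f = \left(\left(-126 + \frac{373}{6}\right) - 808\right) + 71 = \left(- \frac{383}{6} - 808\right) + 71 = - \frac{5231}{6} + 71 = - \frac{4805}{6} \approx -800.83$)
$\sqrt{d{\left(57,-16 \right)} + f} = \sqrt{-29 - \frac{4805}{6}} = \sqrt{- \frac{4979}{6}} = \frac{i \sqrt{29874}}{6}$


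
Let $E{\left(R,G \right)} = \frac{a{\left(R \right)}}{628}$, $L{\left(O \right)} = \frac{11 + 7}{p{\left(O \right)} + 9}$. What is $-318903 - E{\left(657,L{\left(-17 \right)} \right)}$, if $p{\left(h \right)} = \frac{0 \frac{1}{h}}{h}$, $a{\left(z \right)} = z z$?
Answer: $- \frac{200702733}{628} \approx -3.1959 \cdot 10^{5}$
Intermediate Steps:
$a{\left(z \right)} = z^{2}$
$p{\left(h \right)} = 0$ ($p{\left(h \right)} = \frac{0}{h} = 0$)
$L{\left(O \right)} = 2$ ($L{\left(O \right)} = \frac{11 + 7}{0 + 9} = \frac{18}{9} = 18 \cdot \frac{1}{9} = 2$)
$E{\left(R,G \right)} = \frac{R^{2}}{628}$
$-318903 - E{\left(657,L{\left(-17 \right)} \right)} = -318903 - \frac{657^{2}}{628} = -318903 - \frac{1}{628} \cdot 431649 = -318903 - \frac{431649}{628} = - \frac{200702733}{628}$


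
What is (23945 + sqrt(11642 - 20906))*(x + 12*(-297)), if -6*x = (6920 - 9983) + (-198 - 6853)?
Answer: -134930075/3 - 22540*I*sqrt(579)/3 ≈ -4.4977e+7 - 1.8079e+5*I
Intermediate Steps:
x = 5057/3 (x = -((6920 - 9983) + (-198 - 6853))/6 = -(-3063 - 7051)/6 = -1/6*(-10114) = 5057/3 ≈ 1685.7)
(23945 + sqrt(11642 - 20906))*(x + 12*(-297)) = (23945 + sqrt(11642 - 20906))*(5057/3 + 12*(-297)) = (23945 + sqrt(-9264))*(5057/3 - 3564) = (23945 + 4*I*sqrt(579))*(-5635/3) = -134930075/3 - 22540*I*sqrt(579)/3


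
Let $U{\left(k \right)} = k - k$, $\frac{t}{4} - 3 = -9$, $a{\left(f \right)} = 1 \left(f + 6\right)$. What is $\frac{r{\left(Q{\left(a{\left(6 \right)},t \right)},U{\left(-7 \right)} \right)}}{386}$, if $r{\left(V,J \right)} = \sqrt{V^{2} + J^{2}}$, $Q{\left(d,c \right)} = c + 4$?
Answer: $\frac{10}{193} \approx 0.051813$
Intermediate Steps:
$a{\left(f \right)} = 6 + f$ ($a{\left(f \right)} = 1 \left(6 + f\right) = 6 + f$)
$t = -24$ ($t = 12 + 4 \left(-9\right) = 12 - 36 = -24$)
$Q{\left(d,c \right)} = 4 + c$
$U{\left(k \right)} = 0$
$r{\left(V,J \right)} = \sqrt{J^{2} + V^{2}}$
$\frac{r{\left(Q{\left(a{\left(6 \right)},t \right)},U{\left(-7 \right)} \right)}}{386} = \frac{\sqrt{0^{2} + \left(4 - 24\right)^{2}}}{386} = \sqrt{0 + \left(-20\right)^{2}} \cdot \frac{1}{386} = \sqrt{0 + 400} \cdot \frac{1}{386} = \sqrt{400} \cdot \frac{1}{386} = 20 \cdot \frac{1}{386} = \frac{10}{193}$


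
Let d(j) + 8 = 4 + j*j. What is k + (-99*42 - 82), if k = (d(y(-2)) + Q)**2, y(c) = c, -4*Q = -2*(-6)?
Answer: -4231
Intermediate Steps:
Q = -3 (Q = -(-1)*(-6)/2 = -1/4*12 = -3)
d(j) = -4 + j**2 (d(j) = -8 + (4 + j*j) = -8 + (4 + j**2) = -4 + j**2)
k = 9 (k = ((-4 + (-2)**2) - 3)**2 = ((-4 + 4) - 3)**2 = (0 - 3)**2 = (-3)**2 = 9)
k + (-99*42 - 82) = 9 + (-99*42 - 82) = 9 + (-4158 - 82) = 9 - 4240 = -4231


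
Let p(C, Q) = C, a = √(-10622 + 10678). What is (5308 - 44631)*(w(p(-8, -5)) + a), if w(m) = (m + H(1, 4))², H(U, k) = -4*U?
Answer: -5662512 - 78646*√14 ≈ -5.9568e+6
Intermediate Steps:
a = 2*√14 (a = √56 = 2*√14 ≈ 7.4833)
w(m) = (-4 + m)² (w(m) = (m - 4*1)² = (m - 4)² = (-4 + m)²)
(5308 - 44631)*(w(p(-8, -5)) + a) = (5308 - 44631)*((-4 - 8)² + 2*√14) = -39323*((-12)² + 2*√14) = -39323*(144 + 2*√14) = -5662512 - 78646*√14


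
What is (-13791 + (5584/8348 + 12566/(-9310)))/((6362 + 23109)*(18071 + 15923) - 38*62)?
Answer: -66992986188/4866405114673865 ≈ -1.3766e-5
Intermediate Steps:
(-13791 + (5584/8348 + 12566/(-9310)))/((6362 + 23109)*(18071 + 15923) - 38*62) = (-13791 + (5584*(1/8348) + 12566*(-1/9310)))/(29471*33994 - 2356) = (-13791 + (1396/2087 - 6283/4655))/(1001837174 - 2356) = (-13791 - 6614241/9714985)/1001834818 = -133985972376/9714985*1/1001834818 = -66992986188/4866405114673865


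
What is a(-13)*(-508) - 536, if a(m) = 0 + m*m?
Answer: -86388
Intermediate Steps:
a(m) = m² (a(m) = 0 + m² = m²)
a(-13)*(-508) - 536 = (-13)²*(-508) - 536 = 169*(-508) - 536 = -85852 - 536 = -86388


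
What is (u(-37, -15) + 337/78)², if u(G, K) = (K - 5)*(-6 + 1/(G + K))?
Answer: 94614529/6084 ≈ 15551.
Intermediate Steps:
u(G, K) = (-6 + 1/(G + K))*(-5 + K) (u(G, K) = (-5 + K)*(-6 + 1/(G + K)) = (-6 + 1/(G + K))*(-5 + K))
(u(-37, -15) + 337/78)² = ((-5 - 6*(-15)² + 30*(-37) + 31*(-15) - 6*(-37)*(-15))/(-37 - 15) + 337/78)² = ((-5 - 6*225 - 1110 - 465 - 3330)/(-52) + 337*(1/78))² = (-(-5 - 1350 - 1110 - 465 - 3330)/52 + 337/78)² = (-1/52*(-6260) + 337/78)² = (1565/13 + 337/78)² = (9727/78)² = 94614529/6084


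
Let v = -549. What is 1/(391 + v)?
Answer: -1/158 ≈ -0.0063291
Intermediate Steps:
1/(391 + v) = 1/(391 - 549) = 1/(-158) = -1/158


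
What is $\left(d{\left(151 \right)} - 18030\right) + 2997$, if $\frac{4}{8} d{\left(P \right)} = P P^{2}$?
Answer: $6870869$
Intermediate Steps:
$d{\left(P \right)} = 2 P^{3}$ ($d{\left(P \right)} = 2 P P^{2} = 2 P^{3}$)
$\left(d{\left(151 \right)} - 18030\right) + 2997 = \left(2 \cdot 151^{3} - 18030\right) + 2997 = \left(2 \cdot 3442951 - 18030\right) + 2997 = \left(6885902 - 18030\right) + 2997 = 6867872 + 2997 = 6870869$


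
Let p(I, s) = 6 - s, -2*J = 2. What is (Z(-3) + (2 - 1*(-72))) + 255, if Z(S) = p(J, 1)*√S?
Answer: 329 + 5*I*√3 ≈ 329.0 + 8.6602*I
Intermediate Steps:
J = -1 (J = -½*2 = -1)
Z(S) = 5*√S (Z(S) = (6 - 1*1)*√S = (6 - 1)*√S = 5*√S)
(Z(-3) + (2 - 1*(-72))) + 255 = (5*√(-3) + (2 - 1*(-72))) + 255 = (5*(I*√3) + (2 + 72)) + 255 = (5*I*√3 + 74) + 255 = (74 + 5*I*√3) + 255 = 329 + 5*I*√3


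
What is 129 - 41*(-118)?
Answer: 4967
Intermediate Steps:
129 - 41*(-118) = 129 + 4838 = 4967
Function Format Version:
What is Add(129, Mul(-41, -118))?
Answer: 4967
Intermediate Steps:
Add(129, Mul(-41, -118)) = Add(129, 4838) = 4967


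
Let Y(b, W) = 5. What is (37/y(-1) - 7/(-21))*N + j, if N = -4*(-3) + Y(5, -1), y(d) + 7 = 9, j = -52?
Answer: 1609/6 ≈ 268.17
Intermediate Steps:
y(d) = 2 (y(d) = -7 + 9 = 2)
N = 17 (N = -4*(-3) + 5 = 12 + 5 = 17)
(37/y(-1) - 7/(-21))*N + j = (37/2 - 7/(-21))*17 - 52 = (37*(1/2) - 7*(-1/21))*17 - 52 = (37/2 + 1/3)*17 - 52 = (113/6)*17 - 52 = 1921/6 - 52 = 1609/6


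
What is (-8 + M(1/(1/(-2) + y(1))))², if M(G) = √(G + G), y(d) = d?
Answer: 36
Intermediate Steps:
M(G) = √2*√G (M(G) = √(2*G) = √2*√G)
(-8 + M(1/(1/(-2) + y(1))))² = (-8 + √2*√(1/(1/(-2) + 1)))² = (-8 + √2*√(1/(-½ + 1)))² = (-8 + √2*√(1/(½)))² = (-8 + √2*√2)² = (-8 + 2)² = (-6)² = 36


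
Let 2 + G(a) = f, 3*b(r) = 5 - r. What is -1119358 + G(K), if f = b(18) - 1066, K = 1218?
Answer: -3361291/3 ≈ -1.1204e+6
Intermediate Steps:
b(r) = 5/3 - r/3 (b(r) = (5 - r)/3 = 5/3 - r/3)
f = -3211/3 (f = (5/3 - ⅓*18) - 1066 = (5/3 - 6) - 1066 = -13/3 - 1066 = -3211/3 ≈ -1070.3)
G(a) = -3217/3 (G(a) = -2 - 3211/3 = -3217/3)
-1119358 + G(K) = -1119358 - 3217/3 = -3361291/3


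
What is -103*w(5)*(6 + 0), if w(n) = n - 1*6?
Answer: 618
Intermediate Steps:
w(n) = -6 + n (w(n) = n - 6 = -6 + n)
-103*w(5)*(6 + 0) = -103*(-6 + 5)*(6 + 0) = -(-103)*6 = -103*(-6) = 618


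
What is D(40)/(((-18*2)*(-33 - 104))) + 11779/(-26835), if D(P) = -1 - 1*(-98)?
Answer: -18497011/44116740 ≈ -0.41927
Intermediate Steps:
D(P) = 97 (D(P) = -1 + 98 = 97)
D(40)/(((-18*2)*(-33 - 104))) + 11779/(-26835) = 97/(((-18*2)*(-33 - 104))) + 11779/(-26835) = 97/((-36*(-137))) + 11779*(-1/26835) = 97/4932 - 11779/26835 = -18497011/44116740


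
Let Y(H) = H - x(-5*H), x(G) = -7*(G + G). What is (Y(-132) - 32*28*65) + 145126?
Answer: 95994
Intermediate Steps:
x(G) = -14*G
Y(H) = -69*H (Y(H) = H - (-14)*(-5*H) = H - 70*H = -69*H)
(Y(-132) - 32*28*65) + 145126 = (-69*(-132) - 32*28*65) + 145126 = (9108 - 896*65) + 145126 = (9108 - 58240) + 145126 = -49132 + 145126 = 95994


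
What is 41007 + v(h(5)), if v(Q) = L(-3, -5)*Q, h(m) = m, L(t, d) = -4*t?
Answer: 41067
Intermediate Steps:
v(Q) = 12*Q (v(Q) = (-4*(-3))*Q = 12*Q)
41007 + v(h(5)) = 41007 + 12*5 = 41007 + 60 = 41067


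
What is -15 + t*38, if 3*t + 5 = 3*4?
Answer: 221/3 ≈ 73.667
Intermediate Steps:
t = 7/3 (t = -5/3 + (3*4)/3 = -5/3 + (1/3)*12 = -5/3 + 4 = 7/3 ≈ 2.3333)
-15 + t*38 = -15 + (7/3)*38 = -15 + 266/3 = 221/3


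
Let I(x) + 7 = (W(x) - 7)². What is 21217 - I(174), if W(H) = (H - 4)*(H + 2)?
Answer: -894766345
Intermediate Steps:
W(H) = (-4 + H)*(2 + H)
I(x) = -7 + (-15 + x² - 2*x)² (I(x) = -7 + ((-8 + x² - 2*x) - 7)² = -7 + (-15 + x² - 2*x)²)
21217 - I(174) = 21217 - (-7 + (15 - 1*174² + 2*174)²) = 21217 - (-7 + (15 - 1*30276 + 348)²) = 21217 - (-7 + (15 - 30276 + 348)²) = 21217 - (-7 + (-29913)²) = 21217 - (-7 + 894787569) = 21217 - 1*894787562 = 21217 - 894787562 = -894766345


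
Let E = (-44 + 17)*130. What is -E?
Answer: 3510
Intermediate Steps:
E = -3510 (E = -27*130 = -3510)
-E = -1*(-3510) = 3510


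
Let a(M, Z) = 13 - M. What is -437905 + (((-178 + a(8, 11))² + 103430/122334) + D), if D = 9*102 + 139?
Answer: -24889962758/61167 ≈ -4.0692e+5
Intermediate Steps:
D = 1057 (D = 918 + 139 = 1057)
-437905 + (((-178 + a(8, 11))² + 103430/122334) + D) = -437905 + (((-178 + (13 - 1*8))² + 103430/122334) + 1057) = -437905 + (((-178 + (13 - 8))² + 103430*(1/122334)) + 1057) = -437905 + (((-178 + 5)² + 51715/61167) + 1057) = -437905 + (((-173)² + 51715/61167) + 1057) = -437905 + ((29929 + 51715/61167) + 1057) = -437905 + (1830718858/61167 + 1057) = -437905 + 1895372377/61167 = -24889962758/61167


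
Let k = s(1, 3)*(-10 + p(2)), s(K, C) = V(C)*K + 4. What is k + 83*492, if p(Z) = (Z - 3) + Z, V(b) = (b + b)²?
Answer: 40476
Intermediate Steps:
V(b) = 4*b² (V(b) = (2*b)² = 4*b²)
s(K, C) = 4 + 4*K*C² (s(K, C) = (4*C²)*K + 4 = 4*K*C² + 4 = 4 + 4*K*C²)
p(Z) = -3 + 2*Z (p(Z) = (-3 + Z) + Z = -3 + 2*Z)
k = -360 (k = (4 + 4*1*3²)*(-10 + (-3 + 2*2)) = (4 + 4*1*9)*(-10 + (-3 + 4)) = (4 + 36)*(-10 + 1) = 40*(-9) = -360)
k + 83*492 = -360 + 83*492 = -360 + 40836 = 40476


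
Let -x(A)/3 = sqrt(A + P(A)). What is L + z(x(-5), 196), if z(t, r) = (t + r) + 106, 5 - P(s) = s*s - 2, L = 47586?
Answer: 47888 - 3*I*sqrt(23) ≈ 47888.0 - 14.387*I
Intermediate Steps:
P(s) = 7 - s**2 (P(s) = 5 - (s*s - 2) = 5 - (s**2 - 2) = 5 - (-2 + s**2) = 5 + (2 - s**2) = 7 - s**2)
x(A) = -3*sqrt(7 + A - A**2) (x(A) = -3*sqrt(A + (7 - A**2)) = -3*sqrt(7 + A - A**2))
z(t, r) = 106 + r + t (z(t, r) = (r + t) + 106 = 106 + r + t)
L + z(x(-5), 196) = 47586 + (106 + 196 - 3*sqrt(7 - 5 - 1*(-5)**2)) = 47586 + (106 + 196 - 3*sqrt(7 - 5 - 1*25)) = 47586 + (106 + 196 - 3*sqrt(7 - 5 - 25)) = 47586 + (106 + 196 - 3*I*sqrt(23)) = 47586 + (302 - 3*I*sqrt(23)) = 47888 - 3*I*sqrt(23)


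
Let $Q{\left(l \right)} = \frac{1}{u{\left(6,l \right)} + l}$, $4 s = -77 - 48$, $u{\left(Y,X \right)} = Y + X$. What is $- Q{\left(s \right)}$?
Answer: $\frac{2}{113} \approx 0.017699$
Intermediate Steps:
$u{\left(Y,X \right)} = X + Y$
$s = - \frac{125}{4}$ ($s = \frac{-77 - 48}{4} = \frac{1}{4} \left(-125\right) = - \frac{125}{4} \approx -31.25$)
$Q{\left(l \right)} = \frac{1}{6 + 2 l}$ ($Q{\left(l \right)} = \frac{1}{\left(l + 6\right) + l} = \frac{1}{\left(6 + l\right) + l} = \frac{1}{6 + 2 l}$)
$- Q{\left(s \right)} = - \frac{1}{2 \left(3 - \frac{125}{4}\right)} = - \frac{1}{2 \left(- \frac{113}{4}\right)} = - \frac{-4}{2 \cdot 113} = \left(-1\right) \left(- \frac{2}{113}\right) = \frac{2}{113}$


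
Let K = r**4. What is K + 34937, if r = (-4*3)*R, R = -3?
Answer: 1714553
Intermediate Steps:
r = 36 (r = -4*3*(-3) = -12*(-3) = 36)
K = 1679616 (K = 36**4 = 1679616)
K + 34937 = 1679616 + 34937 = 1714553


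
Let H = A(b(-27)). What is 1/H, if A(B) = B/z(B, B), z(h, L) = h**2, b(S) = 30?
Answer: 30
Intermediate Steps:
A(B) = 1/B (A(B) = B/(B**2) = B/B**2 = 1/B)
H = 1/30 ≈ 0.033333
1/H = 1/(1/30) = 30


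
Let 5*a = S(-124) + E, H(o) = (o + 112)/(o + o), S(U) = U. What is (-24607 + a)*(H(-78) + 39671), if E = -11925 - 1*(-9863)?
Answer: -387473969941/390 ≈ -9.9352e+8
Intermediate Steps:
E = -2062 (E = -11925 + 9863 = -2062)
H(o) = (112 + o)/(2*o) (H(o) = (112 + o)/((2*o)) = (112 + o)*(1/(2*o)) = (112 + o)/(2*o))
a = -2186/5 (a = (-124 - 2062)/5 = (⅕)*(-2186) = -2186/5 ≈ -437.20)
(-24607 + a)*(H(-78) + 39671) = (-24607 - 2186/5)*((½)*(112 - 78)/(-78) + 39671) = -125221*((½)*(-1/78)*34 + 39671)/5 = -125221*(-17/78 + 39671)/5 = -125221/5*3094321/78 = -387473969941/390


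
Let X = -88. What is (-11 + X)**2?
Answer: 9801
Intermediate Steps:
(-11 + X)**2 = (-11 - 88)**2 = (-99)**2 = 9801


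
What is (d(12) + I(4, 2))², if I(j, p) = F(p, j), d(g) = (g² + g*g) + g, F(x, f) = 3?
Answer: 91809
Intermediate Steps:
d(g) = g + 2*g² (d(g) = (g² + g²) + g = 2*g² + g = g + 2*g²)
I(j, p) = 3
(d(12) + I(4, 2))² = (12*(1 + 2*12) + 3)² = (12*(1 + 24) + 3)² = (12*25 + 3)² = (300 + 3)² = 303² = 91809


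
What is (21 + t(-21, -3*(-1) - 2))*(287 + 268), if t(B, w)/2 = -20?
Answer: -10545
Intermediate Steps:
t(B, w) = -40 (t(B, w) = 2*(-20) = -40)
(21 + t(-21, -3*(-1) - 2))*(287 + 268) = (21 - 40)*(287 + 268) = -19*555 = -10545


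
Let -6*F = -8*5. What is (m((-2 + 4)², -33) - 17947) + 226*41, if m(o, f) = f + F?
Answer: -26122/3 ≈ -8707.3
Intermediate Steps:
F = 20/3 (F = -(-4)*5/3 = -⅙*(-40) = 20/3 ≈ 6.6667)
m(o, f) = 20/3 + f (m(o, f) = f + 20/3 = 20/3 + f)
(m((-2 + 4)², -33) - 17947) + 226*41 = ((20/3 - 33) - 17947) + 226*41 = (-79/3 - 17947) + 9266 = -53920/3 + 9266 = -26122/3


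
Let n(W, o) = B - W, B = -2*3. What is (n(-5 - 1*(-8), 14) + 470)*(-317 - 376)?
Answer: -319473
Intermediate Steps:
B = -6
n(W, o) = -6 - W
(n(-5 - 1*(-8), 14) + 470)*(-317 - 376) = ((-6 - (-5 - 1*(-8))) + 470)*(-317 - 376) = ((-6 - (-5 + 8)) + 470)*(-693) = ((-6 - 1*3) + 470)*(-693) = ((-6 - 3) + 470)*(-693) = (-9 + 470)*(-693) = 461*(-693) = -319473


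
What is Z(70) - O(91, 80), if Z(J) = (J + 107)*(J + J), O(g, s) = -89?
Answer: 24869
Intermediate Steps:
Z(J) = 2*J*(107 + J) (Z(J) = (107 + J)*(2*J) = 2*J*(107 + J))
Z(70) - O(91, 80) = 2*70*(107 + 70) - 1*(-89) = 2*70*177 + 89 = 24780 + 89 = 24869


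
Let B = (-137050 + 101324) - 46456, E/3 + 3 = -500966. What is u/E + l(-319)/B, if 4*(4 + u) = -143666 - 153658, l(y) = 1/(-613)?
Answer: 416090874613/8412532953818 ≈ 0.049461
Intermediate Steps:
l(y) = -1/613
E = -1502907 (E = -9 + 3*(-500966) = -9 - 1502898 = -1502907)
B = -82182 (B = -35726 - 46456 = -82182)
u = -74335 (u = -4 + (-143666 - 153658)/4 = -4 + (¼)*(-297324) = -4 - 74331 = -74335)
u/E + l(-319)/B = -74335/(-1502907) - 1/613/(-82182) = -74335*(-1/1502907) - 1/613*(-1/82182) = 74335/1502907 + 1/50377566 = 416090874613/8412532953818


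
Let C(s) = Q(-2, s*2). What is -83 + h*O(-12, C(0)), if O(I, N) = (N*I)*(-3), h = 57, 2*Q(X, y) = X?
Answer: -2135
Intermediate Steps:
Q(X, y) = X/2
C(s) = -1 (C(s) = (½)*(-2) = -1)
O(I, N) = -3*I*N (O(I, N) = (I*N)*(-3) = -3*I*N)
-83 + h*O(-12, C(0)) = -83 + 57*(-3*(-12)*(-1)) = -83 + 57*(-36) = -83 - 2052 = -2135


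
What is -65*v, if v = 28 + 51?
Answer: -5135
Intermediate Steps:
v = 79
-65*v = -65*79 = -5135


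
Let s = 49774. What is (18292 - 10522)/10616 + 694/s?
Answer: 98527871/132100196 ≈ 0.74586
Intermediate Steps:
(18292 - 10522)/10616 + 694/s = (18292 - 10522)/10616 + 694/49774 = 7770*(1/10616) + 694*(1/49774) = 3885/5308 + 347/24887 = 98527871/132100196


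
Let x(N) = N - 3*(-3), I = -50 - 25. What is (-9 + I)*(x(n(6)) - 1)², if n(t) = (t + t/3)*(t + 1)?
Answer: -344064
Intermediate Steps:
I = -75
n(t) = 4*t*(1 + t)/3 (n(t) = (t + t*(⅓))*(1 + t) = (t + t/3)*(1 + t) = (4*t/3)*(1 + t) = 4*t*(1 + t)/3)
x(N) = 9 + N (x(N) = N + 9 = 9 + N)
(-9 + I)*(x(n(6)) - 1)² = (-9 - 75)*((9 + (4/3)*6*(1 + 6)) - 1)² = -84*((9 + (4/3)*6*7) - 1)² = -84*((9 + 56) - 1)² = -84*(65 - 1)² = -84*64² = -84*4096 = -344064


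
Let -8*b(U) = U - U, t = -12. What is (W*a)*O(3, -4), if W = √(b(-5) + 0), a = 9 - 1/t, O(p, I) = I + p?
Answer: 0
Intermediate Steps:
b(U) = 0 (b(U) = -(U - U)/8 = -⅛*0 = 0)
a = 109/12 (a = 9 - 1/(-12) = 9 - 1*(-1/12) = 9 + 1/12 = 109/12 ≈ 9.0833)
W = 0 (W = √(0 + 0) = √0 = 0)
(W*a)*O(3, -4) = (0*(109/12))*(-4 + 3) = 0*(-1) = 0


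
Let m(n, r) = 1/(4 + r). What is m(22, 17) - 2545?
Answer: -53444/21 ≈ -2545.0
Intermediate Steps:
m(22, 17) - 2545 = 1/(4 + 17) - 2545 = 1/21 - 2545 = -53444/21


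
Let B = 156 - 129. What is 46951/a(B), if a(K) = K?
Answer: 46951/27 ≈ 1738.9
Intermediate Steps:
B = 27
46951/a(B) = 46951/27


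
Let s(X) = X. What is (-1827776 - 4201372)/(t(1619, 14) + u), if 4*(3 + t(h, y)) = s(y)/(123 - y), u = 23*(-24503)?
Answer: 1314354264/122858689 ≈ 10.698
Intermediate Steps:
u = -563569
t(h, y) = -3 + y/(4*(123 - y)) (t(h, y) = -3 + (y/(123 - y))/4 = -3 + y/(4*(123 - y)))
(-1827776 - 4201372)/(t(1619, 14) + u) = (-1827776 - 4201372)/((1476 - 13*14)/(4*(-123 + 14)) - 563569) = -6029148/((¼)*(1476 - 182)/(-109) - 563569) = -6029148/((¼)*(-1/109)*1294 - 563569) = -6029148/(-647/218 - 563569) = -6029148/(-122858689/218) = -6029148*(-218/122858689) = 1314354264/122858689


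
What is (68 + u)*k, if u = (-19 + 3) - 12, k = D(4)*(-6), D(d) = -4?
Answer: 960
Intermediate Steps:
k = 24 (k = -4*(-6) = 24)
u = -28 (u = -16 - 12 = -28)
(68 + u)*k = (68 - 28)*24 = 40*24 = 960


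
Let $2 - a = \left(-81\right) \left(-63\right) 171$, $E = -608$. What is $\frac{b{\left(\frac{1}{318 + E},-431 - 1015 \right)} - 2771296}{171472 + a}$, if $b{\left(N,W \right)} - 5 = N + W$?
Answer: $\frac{804093731}{203330310} \approx 3.9546$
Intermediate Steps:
$a = -872611$ ($a = 2 - \left(-81\right) \left(-63\right) 171 = 2 - 5103 \cdot 171 = 2 - 872613 = -872611$)
$b{\left(N,W \right)} = 5 + N + W$ ($b{\left(N,W \right)} = 5 + \left(N + W\right) = 5 + N + W$)
$\frac{b{\left(\frac{1}{318 + E},-431 - 1015 \right)} - 2771296}{171472 + a} = \frac{\left(5 + \frac{1}{318 - 608} - 1446\right) - 2771296}{171472 - 872611} = \frac{\left(5 + \frac{1}{-290} - 1446\right) - 2771296}{-701139} = \left(\left(5 - \frac{1}{290} - 1446\right) - 2771296\right) \left(- \frac{1}{701139}\right) = \left(- \frac{417891}{290} - 2771296\right) \left(- \frac{1}{701139}\right) = \left(- \frac{804093731}{290}\right) \left(- \frac{1}{701139}\right) = \frac{804093731}{203330310}$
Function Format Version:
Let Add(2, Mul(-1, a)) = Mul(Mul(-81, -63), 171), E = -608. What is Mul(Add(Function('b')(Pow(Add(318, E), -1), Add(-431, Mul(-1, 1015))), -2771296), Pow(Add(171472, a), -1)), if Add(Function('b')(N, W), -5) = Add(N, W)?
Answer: Rational(804093731, 203330310) ≈ 3.9546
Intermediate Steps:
a = -872611 (a = Add(2, Mul(-1, Mul(Mul(-81, -63), 171))) = Add(2, Mul(-1, Mul(5103, 171))) = Add(2, Mul(-1, 872613)) = Add(2, -872613) = -872611)
Function('b')(N, W) = Add(5, N, W) (Function('b')(N, W) = Add(5, Add(N, W)) = Add(5, N, W))
Mul(Add(Function('b')(Pow(Add(318, E), -1), Add(-431, Mul(-1, 1015))), -2771296), Pow(Add(171472, a), -1)) = Mul(Add(Add(5, Pow(Add(318, -608), -1), Add(-431, Mul(-1, 1015))), -2771296), Pow(Add(171472, -872611), -1)) = Mul(Add(Add(5, Pow(-290, -1), Add(-431, -1015)), -2771296), Pow(-701139, -1)) = Mul(Add(Add(5, Rational(-1, 290), -1446), -2771296), Rational(-1, 701139)) = Mul(Add(Rational(-417891, 290), -2771296), Rational(-1, 701139)) = Mul(Rational(-804093731, 290), Rational(-1, 701139)) = Rational(804093731, 203330310)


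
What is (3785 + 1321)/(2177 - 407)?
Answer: 851/295 ≈ 2.8847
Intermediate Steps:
(3785 + 1321)/(2177 - 407) = 5106/1770 = 5106*(1/1770) = 851/295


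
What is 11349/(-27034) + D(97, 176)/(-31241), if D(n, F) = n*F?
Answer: -116582651/120652742 ≈ -0.96627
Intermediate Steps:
D(n, F) = F*n
11349/(-27034) + D(97, 176)/(-31241) = 11349/(-27034) + (176*97)/(-31241) = 11349*(-1/27034) + 17072*(-1/31241) = -11349/27034 - 17072/31241 = -116582651/120652742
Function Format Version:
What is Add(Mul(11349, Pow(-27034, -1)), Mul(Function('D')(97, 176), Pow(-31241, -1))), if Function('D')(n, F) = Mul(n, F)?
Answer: Rational(-116582651, 120652742) ≈ -0.96627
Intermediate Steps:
Function('D')(n, F) = Mul(F, n)
Add(Mul(11349, Pow(-27034, -1)), Mul(Function('D')(97, 176), Pow(-31241, -1))) = Add(Mul(11349, Pow(-27034, -1)), Mul(Mul(176, 97), Pow(-31241, -1))) = Add(Mul(11349, Rational(-1, 27034)), Mul(17072, Rational(-1, 31241))) = Add(Rational(-11349, 27034), Rational(-17072, 31241)) = Rational(-116582651, 120652742)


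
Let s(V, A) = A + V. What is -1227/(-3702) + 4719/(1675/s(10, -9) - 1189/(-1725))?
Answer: 5613670013/1783477988 ≈ 3.1476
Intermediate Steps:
-1227/(-3702) + 4719/(1675/s(10, -9) - 1189/(-1725)) = -1227/(-3702) + 4719/(1675/(-9 + 10) - 1189/(-1725)) = -1227*(-1/3702) + 4719/(1675/1 - 1189*(-1/1725)) = 409/1234 + 4719/(1675*1 + 1189/1725) = 409/1234 + 4719/(1675 + 1189/1725) = 409/1234 + 4719/(2890564/1725) = 409/1234 + 4719*(1725/2890564) = 409/1234 + 8140275/2890564 = 5613670013/1783477988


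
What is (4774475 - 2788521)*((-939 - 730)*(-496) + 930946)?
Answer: 3492836316580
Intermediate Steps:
(4774475 - 2788521)*((-939 - 730)*(-496) + 930946) = 1985954*(-1669*(-496) + 930946) = 1985954*(827824 + 930946) = 1985954*1758770 = 3492836316580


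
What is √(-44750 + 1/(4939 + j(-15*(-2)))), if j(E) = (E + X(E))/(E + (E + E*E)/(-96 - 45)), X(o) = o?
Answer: I*√3305576418422770/271786 ≈ 211.54*I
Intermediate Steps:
j(E) = 2*E/(-E²/141 + 140*E/141) (j(E) = (E + E)/(E + (E + E*E)/(-96 - 45)) = (2*E)/(E + (E + E²)/(-141)) = (2*E)/(E + (E + E²)*(-1/141)) = (2*E)/(E + (-E/141 - E²/141)) = (2*E)/(-E²/141 + 140*E/141) = 2*E/(-E²/141 + 140*E/141))
√(-44750 + 1/(4939 + j(-15*(-2)))) = √(-44750 + 1/(4939 - 282/(-140 - 15*(-2)))) = √(-44750 + 1/(4939 - 282/(-140 + 30))) = √(-44750 + 1/(4939 - 282/(-110))) = √(-44750 + 1/(4939 - 282*(-1/110))) = √(-44750 + 1/(4939 + 141/55)) = √(-44750 + 1/(271786/55)) = √(-44750 + 55/271786) = √(-12162423445/271786) = I*√3305576418422770/271786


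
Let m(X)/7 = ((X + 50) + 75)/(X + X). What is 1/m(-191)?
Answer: 191/231 ≈ 0.82684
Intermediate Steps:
m(X) = 7*(125 + X)/(2*X) (m(X) = 7*(((X + 50) + 75)/(X + X)) = 7*(((50 + X) + 75)/((2*X))) = 7*((125 + X)*(1/(2*X))) = 7*((125 + X)/(2*X)) = 7*(125 + X)/(2*X))
1/m(-191) = 1/((7/2)*(125 - 191)/(-191)) = 1/((7/2)*(-1/191)*(-66)) = 1/(231/191) = 191/231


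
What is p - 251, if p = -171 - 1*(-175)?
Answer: -247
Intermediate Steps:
p = 4 (p = -171 + 175 = 4)
p - 251 = 4 - 251 = -247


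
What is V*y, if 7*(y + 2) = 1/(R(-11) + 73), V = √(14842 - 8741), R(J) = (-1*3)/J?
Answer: -11273*√6101/5642 ≈ -156.07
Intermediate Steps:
R(J) = -3/J
V = √6101 ≈ 78.109
y = -11273/5642 (y = -2 + 1/(7*(-3/(-11) + 73)) = -2 + 1/(7*(-3*(-1/11) + 73)) = -2 + 1/(7*(3/11 + 73)) = -2 + 1/(7*(806/11)) = -2 + (⅐)*(11/806) = -2 + 11/5642 = -11273/5642 ≈ -1.9981)
V*y = √6101*(-11273/5642) = -11273*√6101/5642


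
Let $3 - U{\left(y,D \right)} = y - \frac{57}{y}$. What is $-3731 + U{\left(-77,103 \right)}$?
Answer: $- \frac{281184}{77} \approx -3651.7$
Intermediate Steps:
$U{\left(y,D \right)} = 3 - y + \frac{57}{y}$ ($U{\left(y,D \right)} = 3 - \left(y - \frac{57}{y}\right) = 3 - y + \frac{57}{y}$)
$-3731 + U{\left(-77,103 \right)} = -3731 + \left(3 - -77 + \frac{57}{-77}\right) = -3731 + \left(3 + 77 + 57 \left(- \frac{1}{77}\right)\right) = -3731 + \left(3 + 77 - \frac{57}{77}\right) = -3731 + \frac{6103}{77} = - \frac{281184}{77}$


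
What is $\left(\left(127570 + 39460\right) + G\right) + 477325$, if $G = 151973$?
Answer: $796328$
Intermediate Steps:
$\left(\left(127570 + 39460\right) + G\right) + 477325 = \left(\left(127570 + 39460\right) + 151973\right) + 477325 = \left(167030 + 151973\right) + 477325 = 319003 + 477325 = 796328$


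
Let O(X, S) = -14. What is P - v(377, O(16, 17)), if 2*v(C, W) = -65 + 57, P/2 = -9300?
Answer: -18596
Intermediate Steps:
P = -18600 (P = 2*(-9300) = -18600)
v(C, W) = -4 (v(C, W) = (-65 + 57)/2 = (½)*(-8) = -4)
P - v(377, O(16, 17)) = -18600 - 1*(-4) = -18600 + 4 = -18596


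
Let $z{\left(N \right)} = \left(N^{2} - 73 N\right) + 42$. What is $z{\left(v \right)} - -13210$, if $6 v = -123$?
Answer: $\frac{60675}{4} \approx 15169.0$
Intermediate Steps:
$v = - \frac{41}{2}$ ($v = \frac{1}{6} \left(-123\right) = - \frac{41}{2} \approx -20.5$)
$z{\left(N \right)} = 42 + N^{2} - 73 N$
$z{\left(v \right)} - -13210 = \left(42 + \left(- \frac{41}{2}\right)^{2} - - \frac{2993}{2}\right) - -13210 = \left(42 + \frac{1681}{4} + \frac{2993}{2}\right) + 13210 = \frac{7835}{4} + 13210 = \frac{60675}{4}$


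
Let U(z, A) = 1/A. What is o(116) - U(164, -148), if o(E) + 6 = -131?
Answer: -20275/148 ≈ -136.99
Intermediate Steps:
o(E) = -137 (o(E) = -6 - 131 = -137)
o(116) - U(164, -148) = -137 - 1/(-148) = -137 - 1*(-1/148) = -137 + 1/148 = -20275/148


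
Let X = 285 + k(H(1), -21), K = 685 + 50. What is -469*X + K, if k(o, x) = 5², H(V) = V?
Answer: -144655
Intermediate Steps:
k(o, x) = 25
K = 735
X = 310 (X = 285 + 25 = 310)
-469*X + K = -469*310 + 735 = -145390 + 735 = -144655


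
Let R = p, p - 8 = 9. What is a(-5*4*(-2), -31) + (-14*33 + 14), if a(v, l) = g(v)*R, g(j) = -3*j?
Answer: -2488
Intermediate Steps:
p = 17 (p = 8 + 9 = 17)
R = 17
a(v, l) = -51*v (a(v, l) = -3*v*17 = -51*v)
a(-5*4*(-2), -31) + (-14*33 + 14) = -51*(-5*4)*(-2) + (-14*33 + 14) = -(-1020)*(-2) + (-462 + 14) = -51*40 - 448 = -2040 - 448 = -2488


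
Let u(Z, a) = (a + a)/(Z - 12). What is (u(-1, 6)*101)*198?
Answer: -239976/13 ≈ -18460.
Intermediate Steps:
u(Z, a) = 2*a/(-12 + Z) (u(Z, a) = (2*a)/(-12 + Z) = 2*a/(-12 + Z))
(u(-1, 6)*101)*198 = ((2*6/(-12 - 1))*101)*198 = ((2*6/(-13))*101)*198 = ((2*6*(-1/13))*101)*198 = -12/13*101*198 = -1212/13*198 = -239976/13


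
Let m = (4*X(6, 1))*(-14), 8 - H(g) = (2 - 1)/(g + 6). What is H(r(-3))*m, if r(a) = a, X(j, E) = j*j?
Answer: -15456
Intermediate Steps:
X(j, E) = j²
H(g) = 8 - 1/(6 + g) (H(g) = 8 - (2 - 1)/(g + 6) = 8 - 1/(6 + g))
m = -2016 (m = (4*6²)*(-14) = (4*36)*(-14) = 144*(-14) = -2016)
H(r(-3))*m = ((47 + 8*(-3))/(6 - 3))*(-2016) = ((47 - 24)/3)*(-2016) = ((⅓)*23)*(-2016) = (23/3)*(-2016) = -15456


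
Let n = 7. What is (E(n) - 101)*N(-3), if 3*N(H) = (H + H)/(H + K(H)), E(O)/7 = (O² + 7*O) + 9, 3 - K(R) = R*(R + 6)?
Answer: -144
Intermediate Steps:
K(R) = 3 - R*(6 + R) (K(R) = 3 - R*(R + 6) = 3 - R*(6 + R))
E(O) = 63 + 7*O² + 49*O (E(O) = 7*((O² + 7*O) + 9) = 7*(9 + O² + 7*O) = 63 + 7*O² + 49*O)
N(H) = 2*H/(3*(3 - H² - 5*H)) (N(H) = ((H + H)/(H + (3 - H² - 6*H)))/3 = ((2*H)/(3 - H² - 5*H))/3 = (2*H/(3 - H² - 5*H))/3 = 2*H/(3*(3 - H² - 5*H)))
(E(n) - 101)*N(-3) = ((63 + 7*7² + 49*7) - 101)*(-2*(-3)/(-9 + 3*(-3)² + 15*(-3))) = ((63 + 7*49 + 343) - 101)*(-2*(-3)/(-9 + 3*9 - 45)) = ((63 + 343 + 343) - 101)*(-2*(-3)/(-9 + 27 - 45)) = (749 - 101)*(-2*(-3)/(-27)) = 648*(-2*(-3)*(-1/27)) = 648*(-2/9) = -144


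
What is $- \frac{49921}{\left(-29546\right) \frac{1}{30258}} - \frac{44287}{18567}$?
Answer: $\frac{14022161786852}{274290291} \approx 51122.0$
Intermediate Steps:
$- \frac{49921}{\left(-29546\right) \frac{1}{30258}} - \frac{44287}{18567} = - \frac{49921}{- \frac{14773}{15129}} - \frac{44287}{18567} = \left(-49921\right) \left(- \frac{15129}{14773}\right) - \frac{44287}{18567} = \frac{755254809}{14773} - \frac{44287}{18567} = \frac{14022161786852}{274290291}$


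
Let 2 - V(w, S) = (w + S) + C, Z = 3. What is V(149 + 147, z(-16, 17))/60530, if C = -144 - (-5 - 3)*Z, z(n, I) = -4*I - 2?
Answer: -52/30265 ≈ -0.0017182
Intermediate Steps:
z(n, I) = -2 - 4*I
C = -120 (C = -144 - (-5 - 3)*3 = -144 - (-8)*3 = -144 - 1*(-24) = -144 + 24 = -120)
V(w, S) = 122 - S - w (V(w, S) = 2 - ((w + S) - 120) = 2 - ((S + w) - 120) = 2 - (-120 + S + w) = 2 + (120 - S - w) = 122 - S - w)
V(149 + 147, z(-16, 17))/60530 = (122 - (-2 - 4*17) - (149 + 147))/60530 = (122 - (-2 - 68) - 1*296)*(1/60530) = (122 - 1*(-70) - 296)*(1/60530) = (122 + 70 - 296)*(1/60530) = -104*1/60530 = -52/30265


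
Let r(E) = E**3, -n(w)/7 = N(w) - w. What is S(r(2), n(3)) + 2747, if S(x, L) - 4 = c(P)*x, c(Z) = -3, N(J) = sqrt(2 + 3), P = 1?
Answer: 2727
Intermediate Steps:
N(J) = sqrt(5)
n(w) = -7*sqrt(5) + 7*w (n(w) = -7*(sqrt(5) - w) = -7*sqrt(5) + 7*w)
S(x, L) = 4 - 3*x
S(r(2), n(3)) + 2747 = (4 - 3*2**3) + 2747 = (4 - 3*8) + 2747 = (4 - 24) + 2747 = -20 + 2747 = 2727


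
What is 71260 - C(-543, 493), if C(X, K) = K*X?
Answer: 338959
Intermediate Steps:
71260 - C(-543, 493) = 71260 - 493*(-543) = 71260 - 1*(-267699) = 71260 + 267699 = 338959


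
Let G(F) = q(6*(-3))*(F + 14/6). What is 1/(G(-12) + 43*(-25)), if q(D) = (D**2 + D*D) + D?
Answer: -1/7165 ≈ -0.00013957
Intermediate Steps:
q(D) = D + 2*D**2 (q(D) = (D**2 + D**2) + D = 2*D**2 + D = D + 2*D**2)
G(F) = 1470 + 630*F (G(F) = ((6*(-3))*(1 + 2*(6*(-3))))*(F + 14/6) = (-18*(1 + 2*(-18)))*(F + 14*(1/6)) = (-18*(1 - 36))*(F + 7/3) = (-18*(-35))*(7/3 + F) = 630*(7/3 + F) = 1470 + 630*F)
1/(G(-12) + 43*(-25)) = 1/((1470 + 630*(-12)) + 43*(-25)) = 1/((1470 - 7560) - 1075) = 1/(-6090 - 1075) = 1/(-7165) = -1/7165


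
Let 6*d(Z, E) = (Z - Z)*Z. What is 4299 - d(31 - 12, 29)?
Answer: 4299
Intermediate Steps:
d(Z, E) = 0 (d(Z, E) = ((Z - Z)*Z)/6 = (0*Z)/6 = (1/6)*0 = 0)
4299 - d(31 - 12, 29) = 4299 - 1*0 = 4299 + 0 = 4299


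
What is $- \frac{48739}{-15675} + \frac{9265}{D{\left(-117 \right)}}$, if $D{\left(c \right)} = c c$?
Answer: $\frac{270805682}{71525025} \approx 3.7862$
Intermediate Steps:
$D{\left(c \right)} = c^{2}$
$- \frac{48739}{-15675} + \frac{9265}{D{\left(-117 \right)}} = - \frac{48739}{-15675} + \frac{9265}{\left(-117\right)^{2}} = \left(-48739\right) \left(- \frac{1}{15675}\right) + \frac{9265}{13689} = \frac{48739}{15675} + 9265 \cdot \frac{1}{13689} = \frac{48739}{15675} + \frac{9265}{13689} = \frac{270805682}{71525025}$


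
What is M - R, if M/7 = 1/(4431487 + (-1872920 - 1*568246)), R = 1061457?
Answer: -2112640157690/1990321 ≈ -1.0615e+6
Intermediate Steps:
M = 7/1990321 (M = 7/(4431487 + (-1872920 - 1*568246)) = 7/(4431487 + (-1872920 - 568246)) = 7/(4431487 - 2441166) = 7/1990321 ≈ 3.5170e-6)
M - R = 7/1990321 - 1*1061457 = 7/1990321 - 1061457 = -2112640157690/1990321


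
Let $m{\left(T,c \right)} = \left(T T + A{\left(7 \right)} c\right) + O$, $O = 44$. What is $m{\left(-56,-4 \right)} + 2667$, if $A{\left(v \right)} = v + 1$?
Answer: $5815$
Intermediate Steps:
$A{\left(v \right)} = 1 + v$
$m{\left(T,c \right)} = 44 + T^{2} + 8 c$ ($m{\left(T,c \right)} = \left(T T + \left(1 + 7\right) c\right) + 44 = \left(T^{2} + 8 c\right) + 44 = 44 + T^{2} + 8 c$)
$m{\left(-56,-4 \right)} + 2667 = \left(44 + \left(-56\right)^{2} + 8 \left(-4\right)\right) + 2667 = \left(44 + 3136 - 32\right) + 2667 = 3148 + 2667 = 5815$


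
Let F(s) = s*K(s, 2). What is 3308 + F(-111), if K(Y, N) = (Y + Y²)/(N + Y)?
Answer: 1715882/109 ≈ 15742.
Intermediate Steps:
K(Y, N) = (Y + Y²)/(N + Y)
F(s) = s²*(1 + s)/(2 + s) (F(s) = s*(s*(1 + s)/(2 + s)) = s²*(1 + s)/(2 + s))
3308 + F(-111) = 3308 + (-111)²*(1 - 111)/(2 - 111) = 3308 + 12321*(-110)/(-109) = 3308 + 12321*(-1/109)*(-110) = 3308 + 1355310/109 = 1715882/109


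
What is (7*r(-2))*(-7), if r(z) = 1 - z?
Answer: -147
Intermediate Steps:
(7*r(-2))*(-7) = (7*(1 - 1*(-2)))*(-7) = (7*(1 + 2))*(-7) = (7*3)*(-7) = 21*(-7) = -147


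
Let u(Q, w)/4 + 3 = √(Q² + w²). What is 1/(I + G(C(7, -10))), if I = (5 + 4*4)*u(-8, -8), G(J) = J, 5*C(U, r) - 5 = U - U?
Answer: 251/840167 + 672*√2/840167 ≈ 0.0014299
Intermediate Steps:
C(U, r) = 1 (C(U, r) = 1 + (U - U)/5 = 1 + (⅕)*0 = 1 + 0 = 1)
u(Q, w) = -12 + 4*√(Q² + w²)
I = -252 + 672*√2 (I = (5 + 4*4)*(-12 + 4*√((-8)² + (-8)²)) = (5 + 16)*(-12 + 4*√(64 + 64)) = 21*(-12 + 4*√128) = 21*(-12 + 4*(8*√2)) = 21*(-12 + 32*√2) = -252 + 672*√2 ≈ 698.35)
1/(I + G(C(7, -10))) = 1/((-252 + 672*√2) + 1) = 1/(-251 + 672*√2)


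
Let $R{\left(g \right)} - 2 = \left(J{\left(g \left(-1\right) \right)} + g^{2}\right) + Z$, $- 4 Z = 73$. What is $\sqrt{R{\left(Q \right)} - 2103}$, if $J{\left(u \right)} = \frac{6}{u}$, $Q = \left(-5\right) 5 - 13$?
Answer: $\frac{i \sqrt{974833}}{38} \approx 25.983 i$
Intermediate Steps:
$Z = - \frac{73}{4}$ ($Z = \left(- \frac{1}{4}\right) 73 = - \frac{73}{4} \approx -18.25$)
$Q = -38$ ($Q = -25 - 13 = -38$)
$R{\left(g \right)} = - \frac{65}{4} + g^{2} - \frac{6}{g}$ ($R{\left(g \right)} = 2 - \left(\frac{73}{4} - g^{2} - - \frac{6}{g}\right) = 2 - \left(\frac{73}{4} - g^{2} + \frac{6}{g}\right) = - \frac{65}{4} + g^{2} - \frac{6}{g}$)
$\sqrt{R{\left(Q \right)} - 2103} = \sqrt{\left(- \frac{65}{4} + \left(-38\right)^{2} - \frac{6}{-38}\right) - 2103} = \sqrt{\left(- \frac{65}{4} + 1444 - - \frac{3}{19}\right) - 2103} = \sqrt{\left(- \frac{65}{4} + 1444 + \frac{3}{19}\right) - 2103} = \sqrt{\frac{108521}{76} - 2103} = \sqrt{- \frac{51307}{76}} = \frac{i \sqrt{974833}}{38}$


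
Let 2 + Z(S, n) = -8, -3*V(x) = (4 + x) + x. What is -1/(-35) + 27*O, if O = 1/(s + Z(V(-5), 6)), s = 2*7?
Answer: 949/140 ≈ 6.7786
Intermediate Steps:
V(x) = -4/3 - 2*x/3 (V(x) = -((4 + x) + x)/3 = -(4 + 2*x)/3 = -4/3 - 2*x/3)
Z(S, n) = -10 (Z(S, n) = -2 - 8 = -10)
s = 14
O = ¼ (O = 1/(14 - 10) = 1/4 = ¼ ≈ 0.25000)
-1/(-35) + 27*O = -1/(-35) + 27*(¼) = -1*(-1/35) + 27/4 = 1/35 + 27/4 = 949/140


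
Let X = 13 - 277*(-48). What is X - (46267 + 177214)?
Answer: -210172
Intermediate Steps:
X = 13309 (X = 13 + 13296 = 13309)
X - (46267 + 177214) = 13309 - (46267 + 177214) = 13309 - 1*223481 = 13309 - 223481 = -210172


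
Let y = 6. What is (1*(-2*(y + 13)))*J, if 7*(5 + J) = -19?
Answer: 2052/7 ≈ 293.14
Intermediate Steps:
J = -54/7 (J = -5 + (⅐)*(-19) = -5 - 19/7 = -54/7 ≈ -7.7143)
(1*(-2*(y + 13)))*J = (1*(-2*(6 + 13)))*(-54/7) = (1*(-2*19))*(-54/7) = (1*(-38))*(-54/7) = -38*(-54/7) = 2052/7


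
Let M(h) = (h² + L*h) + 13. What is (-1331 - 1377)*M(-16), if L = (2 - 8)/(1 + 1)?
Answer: -858436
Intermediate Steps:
L = -3 (L = -6/2 = -6*½ = -3)
M(h) = 13 + h² - 3*h (M(h) = (h² - 3*h) + 13 = 13 + h² - 3*h)
(-1331 - 1377)*M(-16) = (-1331 - 1377)*(13 + (-16)² - 3*(-16)) = -2708*(13 + 256 + 48) = -2708*317 = -858436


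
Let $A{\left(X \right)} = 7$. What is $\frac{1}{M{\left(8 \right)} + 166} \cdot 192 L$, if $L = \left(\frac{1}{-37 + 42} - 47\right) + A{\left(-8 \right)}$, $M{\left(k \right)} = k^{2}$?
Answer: $- \frac{19104}{575} \approx -33.224$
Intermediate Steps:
$L = - \frac{199}{5}$ ($L = \left(\frac{1}{-37 + 42} - 47\right) + 7 = \left(\frac{1}{5} - 47\right) + 7 = - \frac{234}{5} + 7 = - \frac{199}{5} \approx -39.8$)
$\frac{1}{M{\left(8 \right)} + 166} \cdot 192 L = \frac{1}{8^{2} + 166} \cdot 192 \left(- \frac{199}{5}\right) = \frac{1}{64 + 166} \cdot 192 \left(- \frac{199}{5}\right) = \frac{1}{230} \cdot 192 \left(- \frac{199}{5}\right) = \frac{96}{115} \left(- \frac{199}{5}\right) = - \frac{19104}{575}$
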